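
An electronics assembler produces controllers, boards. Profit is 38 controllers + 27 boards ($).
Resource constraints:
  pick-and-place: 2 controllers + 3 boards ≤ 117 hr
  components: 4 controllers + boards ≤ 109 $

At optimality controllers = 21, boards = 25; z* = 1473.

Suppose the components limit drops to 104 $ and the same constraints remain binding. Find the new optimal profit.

Both pick-and-place and components are binding at x*.
Dual feasibility on the basic columns requires 2·y_pick-and-place + 4·y_components = 38, 3·y_pick-and-place + 1·y_components = 27.
Solving: y_pick-and-place = 7, y_components = 6.
Δz = y_components·Δb = 6 × (-5) = -30, so new z* = 1473 − 30 = 1443.

1443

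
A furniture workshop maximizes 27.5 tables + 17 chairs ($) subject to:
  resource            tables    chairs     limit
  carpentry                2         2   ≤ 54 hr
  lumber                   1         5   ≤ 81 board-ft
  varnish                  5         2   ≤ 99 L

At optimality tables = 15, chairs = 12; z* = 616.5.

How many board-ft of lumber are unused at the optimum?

lumber used = 1·15 + 5·12 = 75; slack = 81 − 75 = 6.

6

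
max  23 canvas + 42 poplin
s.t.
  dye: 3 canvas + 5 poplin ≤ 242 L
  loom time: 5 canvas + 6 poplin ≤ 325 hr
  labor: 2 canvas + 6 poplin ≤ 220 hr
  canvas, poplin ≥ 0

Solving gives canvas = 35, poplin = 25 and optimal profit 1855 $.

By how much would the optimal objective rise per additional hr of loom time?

Check each constraint at x*: dye 230/242 (slack 12); loom time 325/325 (tight); labor 220/220 (tight).
Since dye is not tight, its dual is 0.
The binding rows give the dual system: 5·y_loom time + 2·y_labor = 23 and 6·y_loom time + 6·y_labor = 42.
Solving: y_loom time = 3, y_labor = 4.
Shadow price of loom time = 3.

3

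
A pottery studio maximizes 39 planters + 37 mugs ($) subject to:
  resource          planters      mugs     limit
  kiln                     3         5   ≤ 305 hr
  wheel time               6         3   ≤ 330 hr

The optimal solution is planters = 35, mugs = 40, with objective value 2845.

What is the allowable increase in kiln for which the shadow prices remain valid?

245

Binding constraints: kiln, wheel time. The basis is B = [[3,5],[6,3]] with det -21.
Per unit increase in kiln, x* moves by d = (-0.1429, 0.2857).
The basis stays optimal until planters reaches 0; allowable increase = 245 hr.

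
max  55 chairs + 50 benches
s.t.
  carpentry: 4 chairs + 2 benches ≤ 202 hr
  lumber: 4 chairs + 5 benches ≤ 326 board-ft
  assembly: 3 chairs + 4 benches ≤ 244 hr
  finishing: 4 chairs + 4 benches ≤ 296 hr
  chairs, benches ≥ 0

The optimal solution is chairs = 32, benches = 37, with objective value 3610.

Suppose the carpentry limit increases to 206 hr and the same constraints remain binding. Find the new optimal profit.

3638

Binding: carpentry and assembly. Non-binding: lumber (13 unused), finishing (20 unused).
Since lumber, finishing are not tight, their duals are 0.
Dual feasibility on the basic columns requires 4·y_carpentry + 3·y_assembly = 55, 2·y_carpentry + 4·y_assembly = 50.
→ y_carpentry = 7 and y_assembly = 9.
Δz = y_carpentry·Δb = 7 × (4) = 28, so new z* = 3610 + 28 = 3638.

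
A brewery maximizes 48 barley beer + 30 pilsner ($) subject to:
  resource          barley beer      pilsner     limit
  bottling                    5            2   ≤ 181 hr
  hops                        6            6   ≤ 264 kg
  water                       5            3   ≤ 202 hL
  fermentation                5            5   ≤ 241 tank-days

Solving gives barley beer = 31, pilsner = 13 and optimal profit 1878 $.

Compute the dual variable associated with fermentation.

At the optimum: bottling uses 181 of 181 (binding); hops uses 264 of 264 (binding); water uses 194 of 202 (slack = 8); fermentation uses 220 of 241 (slack = 21).
Slack constraints have shadow price 0 (complementary slackness).
Dual feasibility on the basic columns requires 5·y_bottling + 6·y_hops = 48, 2·y_bottling + 6·y_hops = 30.
This yields shadow prices y_bottling = 6, y_hops = 3.
Shadow price of fermentation = 0.

0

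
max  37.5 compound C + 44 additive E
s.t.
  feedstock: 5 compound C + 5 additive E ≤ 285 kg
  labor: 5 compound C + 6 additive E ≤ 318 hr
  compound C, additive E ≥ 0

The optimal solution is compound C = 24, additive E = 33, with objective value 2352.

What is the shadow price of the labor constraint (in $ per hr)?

Both feedstock and labor are binding at x*.
From A_Bᵀ y = c: 5·y_feedstock + 5·y_labor = 37.5; 5·y_feedstock + 6·y_labor = 44.
Solving: y_feedstock = 1, y_labor = 6.5.
Shadow price of labor = 6.5.

6.5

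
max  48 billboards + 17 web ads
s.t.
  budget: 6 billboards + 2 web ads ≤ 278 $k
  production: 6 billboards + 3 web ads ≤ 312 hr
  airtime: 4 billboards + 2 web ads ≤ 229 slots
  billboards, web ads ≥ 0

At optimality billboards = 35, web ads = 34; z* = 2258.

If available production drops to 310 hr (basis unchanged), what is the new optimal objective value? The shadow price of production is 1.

Δb = -2, so new z* = 2258 + (1)·(-2) = 2258 − 2 = 2256.

2256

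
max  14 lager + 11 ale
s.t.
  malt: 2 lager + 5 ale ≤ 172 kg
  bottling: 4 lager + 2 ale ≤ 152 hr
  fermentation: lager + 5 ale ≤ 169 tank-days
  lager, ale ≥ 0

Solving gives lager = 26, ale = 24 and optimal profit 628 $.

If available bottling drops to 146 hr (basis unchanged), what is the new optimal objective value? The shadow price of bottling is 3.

Δb = -6, so new z* = 628 + (3)·(-6) = 628 − 18 = 610.

610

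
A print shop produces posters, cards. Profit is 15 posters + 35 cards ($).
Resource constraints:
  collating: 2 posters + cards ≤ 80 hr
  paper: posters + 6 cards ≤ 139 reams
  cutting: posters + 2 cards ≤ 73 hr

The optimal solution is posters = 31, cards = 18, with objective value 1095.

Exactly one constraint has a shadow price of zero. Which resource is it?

collating: 80/80 (binding)
paper: 139/139 (binding)
cutting: 67/73 (slack 6)
By complementary slackness, a constraint with positive slack has shadow price 0 → cutting.

cutting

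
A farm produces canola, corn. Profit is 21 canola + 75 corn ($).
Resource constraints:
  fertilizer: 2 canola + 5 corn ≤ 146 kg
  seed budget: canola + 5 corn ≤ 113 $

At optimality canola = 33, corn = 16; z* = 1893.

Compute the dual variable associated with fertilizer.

6

At the optimum: fertilizer uses 146 of 146 (binding); seed budget uses 113 of 113 (binding).
The binding rows give the dual system: 2·y_fertilizer + 1·y_seed budget = 21 and 5·y_fertilizer + 5·y_seed budget = 75.
→ y_fertilizer = 6 and y_seed budget = 9.
Shadow price of fertilizer = 6.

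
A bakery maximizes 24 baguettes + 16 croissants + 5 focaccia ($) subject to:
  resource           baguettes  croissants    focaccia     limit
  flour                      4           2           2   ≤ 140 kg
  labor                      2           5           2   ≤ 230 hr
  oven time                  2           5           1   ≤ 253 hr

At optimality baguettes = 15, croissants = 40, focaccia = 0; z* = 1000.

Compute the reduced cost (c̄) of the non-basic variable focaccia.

Binding: flour and labor. Non-binding: oven time (23 unused).
Slack constraints have shadow price 0 (complementary slackness).
Dual feasibility on the basic columns requires 4·y_flour + 2·y_labor = 24, 2·y_flour + 5·y_labor = 16.
Solving: y_flour = 5.5, y_labor = 1.
Reduced cost of focaccia: c₃ − yᵀa₃ = 5 − (5.5·2 + 1·2) = 5 − 13 = -8.

-8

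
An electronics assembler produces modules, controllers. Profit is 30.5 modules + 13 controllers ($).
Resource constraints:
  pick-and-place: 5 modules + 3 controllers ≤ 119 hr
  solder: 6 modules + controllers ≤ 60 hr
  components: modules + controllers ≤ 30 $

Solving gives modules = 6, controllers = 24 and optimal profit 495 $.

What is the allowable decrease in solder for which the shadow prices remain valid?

30

Binding constraints: solder, components. The basis is B = [[6,1],[1,1]] with det 5.
Per unit decrease in solder, x* moves by d = (-0.2, 0.2).
The basis stays optimal until modules reaches 0; allowable decrease = 30 hr.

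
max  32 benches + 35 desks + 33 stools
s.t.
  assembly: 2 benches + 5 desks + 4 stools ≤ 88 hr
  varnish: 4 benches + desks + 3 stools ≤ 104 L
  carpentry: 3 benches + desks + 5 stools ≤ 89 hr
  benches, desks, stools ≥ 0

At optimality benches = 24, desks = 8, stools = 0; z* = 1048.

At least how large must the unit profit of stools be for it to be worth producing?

Binding: assembly and varnish. Non-binding: carpentry (9 unused).
Slack constraints have shadow price 0 (complementary slackness).
Dual feasibility on the basic columns requires 2·y_assembly + 4·y_varnish = 32, 5·y_assembly + 1·y_varnish = 35.
This yields shadow prices y_assembly = 6, y_varnish = 5.
stools enters the basis when its profit ≥ yᵀa₃ = 6·4 + 5·3 = 39.

39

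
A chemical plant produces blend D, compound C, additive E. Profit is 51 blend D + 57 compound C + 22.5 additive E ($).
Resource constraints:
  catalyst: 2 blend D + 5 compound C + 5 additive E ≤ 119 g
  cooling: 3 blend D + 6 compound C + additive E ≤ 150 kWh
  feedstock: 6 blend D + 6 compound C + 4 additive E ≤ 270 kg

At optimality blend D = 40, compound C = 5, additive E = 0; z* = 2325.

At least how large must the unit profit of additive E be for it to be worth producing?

32

Check each constraint at x*: catalyst 105/119 (slack 14); cooling 150/150 (tight); feedstock 270/270 (tight).
By complementary slackness, y = 0 for the non-binding constraint.
From A_Bᵀ y = c: 3·y_cooling + 6·y_feedstock = 51; 6·y_cooling + 6·y_feedstock = 57.
→ y_cooling = 2 and y_feedstock = 7.5.
additive E enters the basis when its profit ≥ yᵀa₃ = 2·1 + 7.5·4 = 32.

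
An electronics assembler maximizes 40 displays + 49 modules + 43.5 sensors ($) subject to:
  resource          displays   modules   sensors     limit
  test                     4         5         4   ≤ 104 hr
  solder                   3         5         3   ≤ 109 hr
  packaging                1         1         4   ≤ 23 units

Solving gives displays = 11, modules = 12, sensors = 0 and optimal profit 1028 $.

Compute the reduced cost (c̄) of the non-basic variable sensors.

-8.5

Binding: test and packaging. Non-binding: solder (16 unused).
Since solder is not tight, its dual is 0.
From A_Bᵀ y = c: 4·y_test + 1·y_packaging = 40; 5·y_test + 1·y_packaging = 49.
Solving: y_test = 9, y_packaging = 4.
Reduced cost of sensors: c₃ − yᵀa₃ = 43.5 − (9·4 + 4·4) = 43.5 − 52 = -8.5.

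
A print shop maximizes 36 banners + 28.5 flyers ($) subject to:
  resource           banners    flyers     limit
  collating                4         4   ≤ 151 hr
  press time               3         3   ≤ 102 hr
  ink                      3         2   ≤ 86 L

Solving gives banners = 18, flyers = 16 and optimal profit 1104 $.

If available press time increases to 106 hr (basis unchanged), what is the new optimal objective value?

Check each constraint at x*: collating 136/151 (slack 15); press time 102/102 (tight); ink 86/86 (tight).
Slack constraints have shadow price 0 (complementary slackness).
Dual feasibility on the basic columns requires 3·y_press time + 3·y_ink = 36, 3·y_press time + 2·y_ink = 28.5.
This yields shadow prices y_press time = 4.5, y_ink = 7.5.
Δz = y_press time·Δb = 4.5 × (4) = 18, so new z* = 1104 + 18 = 1122.

1122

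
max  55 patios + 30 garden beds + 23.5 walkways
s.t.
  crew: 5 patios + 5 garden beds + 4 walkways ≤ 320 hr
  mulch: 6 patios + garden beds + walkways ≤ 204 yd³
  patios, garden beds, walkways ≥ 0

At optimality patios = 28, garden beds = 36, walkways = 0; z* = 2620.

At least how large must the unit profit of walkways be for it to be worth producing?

25

At the optimum: crew uses 320 of 320 (binding); mulch uses 204 of 204 (binding).
From A_Bᵀ y = c: 5·y_crew + 6·y_mulch = 55; 5·y_crew + 1·y_mulch = 30.
This yields shadow prices y_crew = 5, y_mulch = 5.
walkways enters the basis when its profit ≥ yᵀa₃ = 5·4 + 5·1 = 25.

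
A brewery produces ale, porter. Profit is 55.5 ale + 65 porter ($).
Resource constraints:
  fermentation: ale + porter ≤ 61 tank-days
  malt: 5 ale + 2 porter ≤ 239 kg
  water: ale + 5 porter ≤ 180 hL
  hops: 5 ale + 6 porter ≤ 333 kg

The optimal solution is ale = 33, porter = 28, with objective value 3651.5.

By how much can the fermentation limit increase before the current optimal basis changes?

0.9

Binding constraints: fermentation, hops. The basis is B = [[1,1],[5,6]] with det 1.
Per unit increase in fermentation, x* moves by d = (6, -5).
The basis stays optimal until malt becomes binding; allowable increase = 0.9 tank-days.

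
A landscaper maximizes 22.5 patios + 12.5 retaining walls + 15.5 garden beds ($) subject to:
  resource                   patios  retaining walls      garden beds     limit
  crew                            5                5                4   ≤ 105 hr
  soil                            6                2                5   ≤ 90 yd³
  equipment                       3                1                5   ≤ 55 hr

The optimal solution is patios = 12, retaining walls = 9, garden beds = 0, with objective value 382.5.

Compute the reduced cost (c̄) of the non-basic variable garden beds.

At the optimum: crew uses 105 of 105 (binding); soil uses 90 of 90 (binding); equipment uses 45 of 55 (slack = 10).
Slack constraints have shadow price 0 (complementary slackness).
The binding rows give the dual system: 5·y_crew + 6·y_soil = 22.5 and 5·y_crew + 2·y_soil = 12.5.
This yields shadow prices y_crew = 1.5, y_soil = 2.5.
Reduced cost of garden beds: c₃ − yᵀa₃ = 15.5 − (1.5·4 + 2.5·5) = 15.5 − 18.5 = -3.

-3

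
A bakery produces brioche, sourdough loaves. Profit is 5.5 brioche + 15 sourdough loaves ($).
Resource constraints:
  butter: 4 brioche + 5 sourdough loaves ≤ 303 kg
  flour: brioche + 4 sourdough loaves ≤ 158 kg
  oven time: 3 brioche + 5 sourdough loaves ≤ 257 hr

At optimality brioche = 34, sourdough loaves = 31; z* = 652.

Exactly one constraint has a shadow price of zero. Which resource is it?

butter

butter: 291/303 (slack 12)
flour: 158/158 (binding)
oven time: 257/257 (binding)
By complementary slackness, a constraint with positive slack has shadow price 0 → butter.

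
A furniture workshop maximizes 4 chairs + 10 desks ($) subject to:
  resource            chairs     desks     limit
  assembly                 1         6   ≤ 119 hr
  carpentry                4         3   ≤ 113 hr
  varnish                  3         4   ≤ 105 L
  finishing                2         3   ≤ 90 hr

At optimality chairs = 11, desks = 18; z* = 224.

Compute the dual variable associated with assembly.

Check each constraint at x*: assembly 119/119 (tight); carpentry 98/113 (slack 15); varnish 105/105 (tight); finishing 76/90 (slack 14).
Since carpentry, finishing are not tight, their duals are 0.
The binding rows give the dual system: 1·y_assembly + 3·y_varnish = 4 and 6·y_assembly + 4·y_varnish = 10.
Solving: y_assembly = 1, y_varnish = 1.
Shadow price of assembly = 1.

1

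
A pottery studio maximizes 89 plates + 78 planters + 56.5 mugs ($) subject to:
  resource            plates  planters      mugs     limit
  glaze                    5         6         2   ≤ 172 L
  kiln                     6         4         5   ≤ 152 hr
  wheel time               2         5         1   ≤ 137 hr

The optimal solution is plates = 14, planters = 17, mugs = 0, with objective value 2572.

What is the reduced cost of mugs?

-2.5

Binding: glaze and kiln. Non-binding: wheel time (24 unused).
Slack constraints have shadow price 0 (complementary slackness).
Dual feasibility on the basic columns requires 5·y_glaze + 6·y_kiln = 89, 6·y_glaze + 4·y_kiln = 78.
→ y_glaze = 7 and y_kiln = 9.
Reduced cost of mugs: c₃ − yᵀa₃ = 56.5 − (7·2 + 9·5) = 56.5 − 59 = -2.5.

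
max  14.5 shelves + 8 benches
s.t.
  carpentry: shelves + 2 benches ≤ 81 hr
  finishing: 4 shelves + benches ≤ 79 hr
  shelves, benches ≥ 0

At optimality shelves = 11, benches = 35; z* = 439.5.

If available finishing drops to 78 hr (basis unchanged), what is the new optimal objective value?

436.5

At the optimum: carpentry uses 81 of 81 (binding); finishing uses 79 of 79 (binding).
The binding rows give the dual system: 1·y_carpentry + 4·y_finishing = 14.5 and 2·y_carpentry + 1·y_finishing = 8.
Solving: y_carpentry = 2.5, y_finishing = 3.
Δz = y_finishing·Δb = 3 × (-1) = -3, so new z* = 439.5 − 3 = 436.5.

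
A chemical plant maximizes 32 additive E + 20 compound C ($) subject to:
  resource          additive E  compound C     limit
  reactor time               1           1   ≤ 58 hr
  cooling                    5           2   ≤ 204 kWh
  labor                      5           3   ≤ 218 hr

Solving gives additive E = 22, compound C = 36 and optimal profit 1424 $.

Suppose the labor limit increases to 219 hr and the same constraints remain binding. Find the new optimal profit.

Binding: reactor time and labor. Non-binding: cooling (22 unused).
Since cooling is not tight, its dual is 0.
Dual feasibility on the basic columns requires 1·y_reactor time + 5·y_labor = 32, 1·y_reactor time + 3·y_labor = 20.
This yields shadow prices y_reactor time = 2, y_labor = 6.
Δz = y_labor·Δb = 6 × (1) = 6, so new z* = 1424 + 6 = 1430.

1430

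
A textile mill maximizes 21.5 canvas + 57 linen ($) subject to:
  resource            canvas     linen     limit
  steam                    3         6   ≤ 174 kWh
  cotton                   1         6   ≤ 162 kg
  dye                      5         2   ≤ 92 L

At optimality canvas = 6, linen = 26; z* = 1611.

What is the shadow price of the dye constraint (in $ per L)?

Binding: steam and cotton. Non-binding: dye (10 unused).
By complementary slackness, y = 0 for the non-binding constraint.
Dual feasibility on the basic columns requires 3·y_steam + 1·y_cotton = 21.5, 6·y_steam + 6·y_cotton = 57.
Solving: y_steam = 6, y_cotton = 3.5.
Shadow price of dye = 0.

0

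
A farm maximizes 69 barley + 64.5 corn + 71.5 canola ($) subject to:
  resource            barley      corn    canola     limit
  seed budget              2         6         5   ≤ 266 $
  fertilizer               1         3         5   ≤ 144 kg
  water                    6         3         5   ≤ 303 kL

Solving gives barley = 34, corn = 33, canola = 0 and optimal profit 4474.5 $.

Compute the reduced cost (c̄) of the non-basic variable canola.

Binding: seed budget and water. Non-binding: fertilizer (11 unused).
Slack constraints have shadow price 0 (complementary slackness).
From A_Bᵀ y = c: 2·y_seed budget + 6·y_water = 69; 6·y_seed budget + 3·y_water = 64.5.
Solving: y_seed budget = 6, y_water = 9.5.
Reduced cost of canola: c₃ − yᵀa₃ = 71.5 − (6·5 + 9.5·5) = 71.5 − 77.5 = -6.

-6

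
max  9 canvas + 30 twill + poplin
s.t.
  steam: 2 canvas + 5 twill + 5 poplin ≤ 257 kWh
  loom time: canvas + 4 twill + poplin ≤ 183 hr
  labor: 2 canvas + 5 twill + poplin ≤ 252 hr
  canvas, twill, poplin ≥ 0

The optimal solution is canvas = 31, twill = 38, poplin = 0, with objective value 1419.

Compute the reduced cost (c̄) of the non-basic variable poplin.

-6

Check each constraint at x*: steam 252/257 (slack 5); loom time 183/183 (tight); labor 252/252 (tight).
By complementary slackness, y = 0 for the non-binding constraint.
From A_Bᵀ y = c: 1·y_loom time + 2·y_labor = 9; 4·y_loom time + 5·y_labor = 30.
Solving: y_loom time = 5, y_labor = 2.
Reduced cost of poplin: c₃ − yᵀa₃ = 1 − (5·1 + 2·1) = 1 − 7 = -6.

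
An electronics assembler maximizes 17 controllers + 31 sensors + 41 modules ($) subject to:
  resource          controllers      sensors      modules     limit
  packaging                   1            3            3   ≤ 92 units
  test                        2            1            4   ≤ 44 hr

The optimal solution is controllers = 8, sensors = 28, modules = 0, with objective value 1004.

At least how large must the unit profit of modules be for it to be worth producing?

At the optimum: packaging uses 92 of 92 (binding); test uses 44 of 44 (binding).
Dual feasibility on the basic columns requires 1·y_packaging + 2·y_test = 17, 3·y_packaging + 1·y_test = 31.
This yields shadow prices y_packaging = 9, y_test = 4.
modules enters the basis when its profit ≥ yᵀa₃ = 9·3 + 4·4 = 43.

43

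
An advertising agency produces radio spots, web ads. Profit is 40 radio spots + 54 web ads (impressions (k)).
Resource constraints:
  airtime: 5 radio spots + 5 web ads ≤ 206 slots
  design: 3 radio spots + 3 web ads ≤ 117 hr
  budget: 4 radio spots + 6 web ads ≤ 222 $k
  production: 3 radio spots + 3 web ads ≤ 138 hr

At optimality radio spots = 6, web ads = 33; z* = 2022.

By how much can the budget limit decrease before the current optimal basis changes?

Binding constraints: design, budget. The basis is B = [[3,3],[4,6]] with det 6.
Per unit decrease in budget, x* moves by d = (0.5, -0.5).
The basis stays optimal until web ads reaches 0; allowable decrease = 66 $k.

66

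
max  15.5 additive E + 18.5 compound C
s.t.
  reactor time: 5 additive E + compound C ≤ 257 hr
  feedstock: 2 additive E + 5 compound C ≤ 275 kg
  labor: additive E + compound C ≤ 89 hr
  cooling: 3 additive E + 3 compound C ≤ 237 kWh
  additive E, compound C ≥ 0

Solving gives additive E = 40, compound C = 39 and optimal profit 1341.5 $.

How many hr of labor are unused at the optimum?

labor used = 1·40 + 1·39 = 79; slack = 89 − 79 = 10.

10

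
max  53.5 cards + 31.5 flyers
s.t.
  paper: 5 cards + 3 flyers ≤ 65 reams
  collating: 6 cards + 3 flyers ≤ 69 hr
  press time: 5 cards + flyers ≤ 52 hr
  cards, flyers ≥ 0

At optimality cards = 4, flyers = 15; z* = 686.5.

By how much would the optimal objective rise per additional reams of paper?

9.5

Binding: paper and collating. Non-binding: press time (17 unused).
Slack constraints have shadow price 0 (complementary slackness).
The binding rows give the dual system: 5·y_paper + 6·y_collating = 53.5 and 3·y_paper + 3·y_collating = 31.5.
→ y_paper = 9.5 and y_collating = 1.
Shadow price of paper = 9.5.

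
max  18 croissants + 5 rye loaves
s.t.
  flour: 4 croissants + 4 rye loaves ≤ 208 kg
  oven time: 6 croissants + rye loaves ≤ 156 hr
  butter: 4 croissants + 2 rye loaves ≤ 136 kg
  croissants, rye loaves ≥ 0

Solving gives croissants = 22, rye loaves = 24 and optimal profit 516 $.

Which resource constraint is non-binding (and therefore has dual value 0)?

flour: 184/208 (slack 24)
oven time: 156/156 (binding)
butter: 136/136 (binding)
By complementary slackness, a constraint with positive slack has shadow price 0 → flour.

flour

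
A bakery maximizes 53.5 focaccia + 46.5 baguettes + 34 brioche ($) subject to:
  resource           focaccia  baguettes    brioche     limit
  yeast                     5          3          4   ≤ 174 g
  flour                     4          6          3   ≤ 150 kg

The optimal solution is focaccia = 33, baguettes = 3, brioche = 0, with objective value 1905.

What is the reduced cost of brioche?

-8

At the optimum: yeast uses 174 of 174 (binding); flour uses 150 of 150 (binding).
The binding rows give the dual system: 5·y_yeast + 4·y_flour = 53.5 and 3·y_yeast + 6·y_flour = 46.5.
→ y_yeast = 7.5 and y_flour = 4.
Reduced cost of brioche: c₃ − yᵀa₃ = 34 − (7.5·4 + 4·3) = 34 − 42 = -8.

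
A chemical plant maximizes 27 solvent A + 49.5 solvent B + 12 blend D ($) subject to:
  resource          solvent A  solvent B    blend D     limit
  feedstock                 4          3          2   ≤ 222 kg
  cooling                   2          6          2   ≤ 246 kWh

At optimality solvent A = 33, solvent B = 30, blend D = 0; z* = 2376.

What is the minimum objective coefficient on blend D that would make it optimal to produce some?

At the optimum: feedstock uses 222 of 222 (binding); cooling uses 246 of 246 (binding).
The binding rows give the dual system: 4·y_feedstock + 2·y_cooling = 27 and 3·y_feedstock + 6·y_cooling = 49.5.
This yields shadow prices y_feedstock = 3.5, y_cooling = 6.5.
blend D enters the basis when its profit ≥ yᵀa₃ = 3.5·2 + 6.5·2 = 20.

20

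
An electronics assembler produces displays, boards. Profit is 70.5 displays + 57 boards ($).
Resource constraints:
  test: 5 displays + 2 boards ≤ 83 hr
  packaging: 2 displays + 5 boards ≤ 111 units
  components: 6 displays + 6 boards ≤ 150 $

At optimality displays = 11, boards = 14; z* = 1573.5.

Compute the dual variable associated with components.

8

At the optimum: test uses 83 of 83 (binding); packaging uses 92 of 111 (slack = 19); components uses 150 of 150 (binding).
By complementary slackness, y = 0 for the non-binding constraint.
The binding rows give the dual system: 5·y_test + 6·y_components = 70.5 and 2·y_test + 6·y_components = 57.
→ y_test = 4.5 and y_components = 8.
Shadow price of components = 8.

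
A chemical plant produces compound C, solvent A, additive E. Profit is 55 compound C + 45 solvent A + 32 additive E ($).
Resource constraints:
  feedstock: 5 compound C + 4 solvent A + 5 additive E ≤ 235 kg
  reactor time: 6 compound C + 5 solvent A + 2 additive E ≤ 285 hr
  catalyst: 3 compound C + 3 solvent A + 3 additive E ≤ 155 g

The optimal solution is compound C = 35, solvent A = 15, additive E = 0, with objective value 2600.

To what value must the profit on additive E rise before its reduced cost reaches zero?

At the optimum: feedstock uses 235 of 235 (binding); reactor time uses 285 of 285 (binding); catalyst uses 150 of 155 (slack = 5).
Slack constraints have shadow price 0 (complementary slackness).
The binding rows give the dual system: 5·y_feedstock + 6·y_reactor time = 55 and 4·y_feedstock + 5·y_reactor time = 45.
→ y_feedstock = 5 and y_reactor time = 5.
additive E enters the basis when its profit ≥ yᵀa₃ = 5·5 + 5·2 = 35.

35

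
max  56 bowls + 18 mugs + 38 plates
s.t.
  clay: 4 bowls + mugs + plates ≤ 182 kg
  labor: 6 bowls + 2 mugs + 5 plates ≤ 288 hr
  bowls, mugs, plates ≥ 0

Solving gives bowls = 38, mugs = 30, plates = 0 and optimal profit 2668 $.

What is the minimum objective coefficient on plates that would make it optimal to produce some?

Check each constraint at x*: clay 182/182 (tight); labor 288/288 (tight).
Dual feasibility on the basic columns requires 4·y_clay + 6·y_labor = 56, 1·y_clay + 2·y_labor = 18.
Solving: y_clay = 2, y_labor = 8.
plates enters the basis when its profit ≥ yᵀa₃ = 2·1 + 8·5 = 42.

42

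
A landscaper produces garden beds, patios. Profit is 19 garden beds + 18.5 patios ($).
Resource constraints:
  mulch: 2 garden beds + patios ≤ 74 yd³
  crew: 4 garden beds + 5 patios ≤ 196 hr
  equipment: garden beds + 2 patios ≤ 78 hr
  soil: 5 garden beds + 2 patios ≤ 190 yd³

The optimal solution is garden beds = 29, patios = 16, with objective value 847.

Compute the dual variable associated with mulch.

Binding: mulch and crew. Non-binding: equipment (17 unused), soil (13 unused).
Slack constraints have shadow price 0 (complementary slackness).
Dual feasibility on the basic columns requires 2·y_mulch + 4·y_crew = 19, 1·y_mulch + 5·y_crew = 18.5.
Solving: y_mulch = 3.5, y_crew = 3.
Shadow price of mulch = 3.5.

3.5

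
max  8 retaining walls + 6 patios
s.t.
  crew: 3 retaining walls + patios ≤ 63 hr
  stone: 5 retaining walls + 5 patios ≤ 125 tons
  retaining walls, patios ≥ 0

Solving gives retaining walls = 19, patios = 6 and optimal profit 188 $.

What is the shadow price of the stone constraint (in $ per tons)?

1

Check each constraint at x*: crew 63/63 (tight); stone 125/125 (tight).
From A_Bᵀ y = c: 3·y_crew + 5·y_stone = 8; 1·y_crew + 5·y_stone = 6.
→ y_crew = 1 and y_stone = 1.
Shadow price of stone = 1.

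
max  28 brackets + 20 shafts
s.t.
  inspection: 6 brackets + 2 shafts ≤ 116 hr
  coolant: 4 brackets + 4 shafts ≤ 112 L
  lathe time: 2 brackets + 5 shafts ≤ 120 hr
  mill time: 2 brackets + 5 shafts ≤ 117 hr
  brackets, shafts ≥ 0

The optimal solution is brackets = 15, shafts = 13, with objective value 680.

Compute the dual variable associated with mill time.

Binding: inspection and coolant. Non-binding: lathe time (25 unused), mill time (22 unused).
By complementary slackness, y = 0 for the non-binding constraints.
The binding rows give the dual system: 6·y_inspection + 4·y_coolant = 28 and 2·y_inspection + 4·y_coolant = 20.
This yields shadow prices y_inspection = 2, y_coolant = 4.
Shadow price of mill time = 0.

0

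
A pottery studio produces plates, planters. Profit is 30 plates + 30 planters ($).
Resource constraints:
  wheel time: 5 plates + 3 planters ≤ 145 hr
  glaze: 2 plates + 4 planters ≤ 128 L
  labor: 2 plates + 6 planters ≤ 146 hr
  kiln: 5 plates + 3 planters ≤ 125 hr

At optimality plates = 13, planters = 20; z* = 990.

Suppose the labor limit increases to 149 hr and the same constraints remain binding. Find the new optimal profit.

997.5

At the optimum: wheel time uses 125 of 145 (slack = 20); glaze uses 106 of 128 (slack = 22); labor uses 146 of 146 (binding); kiln uses 125 of 125 (binding).
Since wheel time, glaze are not tight, their duals are 0.
From A_Bᵀ y = c: 2·y_labor + 5·y_kiln = 30; 6·y_labor + 3·y_kiln = 30.
→ y_labor = 2.5 and y_kiln = 5.
Δz = y_labor·Δb = 2.5 × (3) = 7.5, so new z* = 990 + 7.5 = 997.5.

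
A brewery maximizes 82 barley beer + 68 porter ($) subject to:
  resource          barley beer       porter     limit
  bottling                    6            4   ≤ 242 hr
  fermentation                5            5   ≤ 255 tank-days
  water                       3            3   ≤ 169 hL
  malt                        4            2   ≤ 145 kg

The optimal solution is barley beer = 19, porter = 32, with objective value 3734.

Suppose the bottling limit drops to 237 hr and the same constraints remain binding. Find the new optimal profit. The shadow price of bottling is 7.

Δb = -5, so new z* = 3734 + (7)·(-5) = 3734 − 35 = 3699.

3699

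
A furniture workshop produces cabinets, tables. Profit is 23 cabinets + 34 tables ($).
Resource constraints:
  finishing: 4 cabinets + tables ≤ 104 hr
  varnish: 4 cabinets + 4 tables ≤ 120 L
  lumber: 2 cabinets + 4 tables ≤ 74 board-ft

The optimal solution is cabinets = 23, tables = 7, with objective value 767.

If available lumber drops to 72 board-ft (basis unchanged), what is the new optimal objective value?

Binding: varnish and lumber. Non-binding: finishing (5 unused).
Slack constraints have shadow price 0 (complementary slackness).
The binding rows give the dual system: 4·y_varnish + 2·y_lumber = 23 and 4·y_varnish + 4·y_lumber = 34.
→ y_varnish = 3 and y_lumber = 5.5.
Δz = y_lumber·Δb = 5.5 × (-2) = -11, so new z* = 767 − 11 = 756.

756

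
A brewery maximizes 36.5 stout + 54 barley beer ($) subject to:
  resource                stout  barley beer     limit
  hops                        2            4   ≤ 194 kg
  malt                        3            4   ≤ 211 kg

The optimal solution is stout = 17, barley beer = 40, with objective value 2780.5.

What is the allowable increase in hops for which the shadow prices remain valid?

Binding constraints: hops, malt. The basis is B = [[2,4],[3,4]] with det -4.
Per unit increase in hops, x* moves by d = (-1, 0.75).
The basis stays optimal until stout reaches 0; allowable increase = 17 kg.

17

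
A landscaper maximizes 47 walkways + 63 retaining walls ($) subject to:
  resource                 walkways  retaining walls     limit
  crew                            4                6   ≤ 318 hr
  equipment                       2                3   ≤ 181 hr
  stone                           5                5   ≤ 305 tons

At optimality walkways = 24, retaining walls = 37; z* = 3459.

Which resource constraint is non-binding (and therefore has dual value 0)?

equipment

crew: 318/318 (binding)
equipment: 159/181 (slack 22)
stone: 305/305 (binding)
By complementary slackness, a constraint with positive slack has shadow price 0 → equipment.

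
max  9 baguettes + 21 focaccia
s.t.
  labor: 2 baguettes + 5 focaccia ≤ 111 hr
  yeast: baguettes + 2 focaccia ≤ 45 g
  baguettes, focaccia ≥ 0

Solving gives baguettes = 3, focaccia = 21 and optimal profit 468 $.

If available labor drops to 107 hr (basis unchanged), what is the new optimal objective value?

At the optimum: labor uses 111 of 111 (binding); yeast uses 45 of 45 (binding).
From A_Bᵀ y = c: 2·y_labor + 1·y_yeast = 9; 5·y_labor + 2·y_yeast = 21.
Solving: y_labor = 3, y_yeast = 3.
Δz = y_labor·Δb = 3 × (-4) = -12, so new z* = 468 − 12 = 456.

456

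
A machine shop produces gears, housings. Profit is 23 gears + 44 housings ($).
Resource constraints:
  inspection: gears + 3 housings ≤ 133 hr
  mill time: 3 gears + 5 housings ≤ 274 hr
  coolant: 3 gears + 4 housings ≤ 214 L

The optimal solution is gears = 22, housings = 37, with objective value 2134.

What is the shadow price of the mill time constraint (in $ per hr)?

0

Binding: inspection and coolant. Non-binding: mill time (23 unused).
Slack constraints have shadow price 0 (complementary slackness).
The binding rows give the dual system: 1·y_inspection + 3·y_coolant = 23 and 3·y_inspection + 4·y_coolant = 44.
This yields shadow prices y_inspection = 8, y_coolant = 5.
Shadow price of mill time = 0.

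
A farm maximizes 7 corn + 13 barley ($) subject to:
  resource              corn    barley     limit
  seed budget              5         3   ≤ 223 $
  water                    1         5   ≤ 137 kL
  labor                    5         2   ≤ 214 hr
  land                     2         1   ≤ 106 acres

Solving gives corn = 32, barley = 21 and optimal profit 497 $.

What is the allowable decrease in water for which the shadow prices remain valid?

52.8

Binding constraints: seed budget, water. The basis is B = [[5,3],[1,5]] with det 22.
Per unit decrease in water, x* moves by d = (0.1364, -0.2273).
The basis stays optimal until labor becomes binding; allowable decrease = 52.8 kL.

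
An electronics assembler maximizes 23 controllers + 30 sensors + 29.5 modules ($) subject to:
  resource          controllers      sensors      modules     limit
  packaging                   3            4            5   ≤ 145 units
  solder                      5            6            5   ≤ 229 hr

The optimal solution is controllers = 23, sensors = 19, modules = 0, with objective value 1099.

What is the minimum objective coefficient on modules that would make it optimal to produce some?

At the optimum: packaging uses 145 of 145 (binding); solder uses 229 of 229 (binding).
Dual feasibility on the basic columns requires 3·y_packaging + 5·y_solder = 23, 4·y_packaging + 6·y_solder = 30.
This yields shadow prices y_packaging = 6, y_solder = 1.
modules enters the basis when its profit ≥ yᵀa₃ = 6·5 + 1·5 = 35.

35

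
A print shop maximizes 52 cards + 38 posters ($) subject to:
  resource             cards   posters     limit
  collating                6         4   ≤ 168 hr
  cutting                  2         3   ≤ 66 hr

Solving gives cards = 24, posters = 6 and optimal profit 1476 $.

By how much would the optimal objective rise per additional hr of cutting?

Both collating and cutting are binding at x*.
Dual feasibility on the basic columns requires 6·y_collating + 2·y_cutting = 52, 4·y_collating + 3·y_cutting = 38.
→ y_collating = 8 and y_cutting = 2.
Shadow price of cutting = 2.

2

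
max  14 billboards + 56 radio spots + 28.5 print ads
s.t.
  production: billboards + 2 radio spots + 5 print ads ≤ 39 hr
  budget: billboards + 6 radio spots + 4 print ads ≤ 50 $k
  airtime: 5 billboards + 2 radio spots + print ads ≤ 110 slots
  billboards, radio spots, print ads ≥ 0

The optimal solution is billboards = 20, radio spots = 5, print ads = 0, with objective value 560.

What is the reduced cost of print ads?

Check each constraint at x*: production 30/39 (slack 9); budget 50/50 (tight); airtime 110/110 (tight).
By complementary slackness, y = 0 for the non-binding constraint.
The binding rows give the dual system: 1·y_budget + 5·y_airtime = 14 and 6·y_budget + 2·y_airtime = 56.
→ y_budget = 9 and y_airtime = 1.
Reduced cost of print ads: c₃ − yᵀa₃ = 28.5 − (9·4 + 1·1) = 28.5 − 37 = -8.5.

-8.5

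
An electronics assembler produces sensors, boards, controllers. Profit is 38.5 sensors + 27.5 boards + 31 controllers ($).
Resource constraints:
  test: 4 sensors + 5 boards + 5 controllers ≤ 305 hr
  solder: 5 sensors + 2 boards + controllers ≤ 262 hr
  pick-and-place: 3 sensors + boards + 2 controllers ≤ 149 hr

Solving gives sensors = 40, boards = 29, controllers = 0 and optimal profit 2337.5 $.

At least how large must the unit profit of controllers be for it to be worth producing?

35

Binding: test and pick-and-place. Non-binding: solder (4 unused).
Slack constraints have shadow price 0 (complementary slackness).
From A_Bᵀ y = c: 4·y_test + 3·y_pick-and-place = 38.5; 5·y_test + 1·y_pick-and-place = 27.5.
This yields shadow prices y_test = 4, y_pick-and-place = 7.5.
controllers enters the basis when its profit ≥ yᵀa₃ = 4·5 + 7.5·2 = 35.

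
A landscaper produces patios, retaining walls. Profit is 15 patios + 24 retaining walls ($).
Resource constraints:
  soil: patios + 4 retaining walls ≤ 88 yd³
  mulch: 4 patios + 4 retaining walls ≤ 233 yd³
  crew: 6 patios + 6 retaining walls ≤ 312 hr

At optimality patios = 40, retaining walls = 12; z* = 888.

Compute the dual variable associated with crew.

2

At the optimum: soil uses 88 of 88 (binding); mulch uses 208 of 233 (slack = 25); crew uses 312 of 312 (binding).
Slack constraints have shadow price 0 (complementary slackness).
From A_Bᵀ y = c: 1·y_soil + 6·y_crew = 15; 4·y_soil + 6·y_crew = 24.
Solving: y_soil = 3, y_crew = 2.
Shadow price of crew = 2.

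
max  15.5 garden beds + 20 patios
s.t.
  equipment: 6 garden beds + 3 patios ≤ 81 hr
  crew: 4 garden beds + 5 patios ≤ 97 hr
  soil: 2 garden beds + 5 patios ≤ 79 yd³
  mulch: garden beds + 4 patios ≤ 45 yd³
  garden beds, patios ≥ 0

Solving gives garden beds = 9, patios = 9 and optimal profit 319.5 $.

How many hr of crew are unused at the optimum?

crew used = 4·9 + 5·9 = 81; slack = 97 − 81 = 16.

16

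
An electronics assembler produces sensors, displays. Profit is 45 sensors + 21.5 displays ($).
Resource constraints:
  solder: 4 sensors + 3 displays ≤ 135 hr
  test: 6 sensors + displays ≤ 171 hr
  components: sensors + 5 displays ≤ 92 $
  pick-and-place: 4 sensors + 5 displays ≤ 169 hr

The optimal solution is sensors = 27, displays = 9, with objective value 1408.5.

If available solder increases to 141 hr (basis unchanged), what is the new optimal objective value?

Binding: solder and test. Non-binding: components (20 unused), pick-and-place (16 unused).
By complementary slackness, y = 0 for the non-binding constraints.
Dual feasibility on the basic columns requires 4·y_solder + 6·y_test = 45, 3·y_solder + 1·y_test = 21.5.
→ y_solder = 6 and y_test = 3.5.
Δz = y_solder·Δb = 6 × (6) = 36, so new z* = 1408.5 + 36 = 1444.5.

1444.5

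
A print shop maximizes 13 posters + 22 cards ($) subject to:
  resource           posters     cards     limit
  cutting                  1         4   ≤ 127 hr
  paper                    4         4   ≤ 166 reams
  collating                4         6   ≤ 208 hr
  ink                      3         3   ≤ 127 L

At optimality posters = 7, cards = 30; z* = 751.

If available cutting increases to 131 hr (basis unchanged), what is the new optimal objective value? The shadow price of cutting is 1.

Δb = 4, so new z* = 751 + (1)·(4) = 751 + 4 = 755.

755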